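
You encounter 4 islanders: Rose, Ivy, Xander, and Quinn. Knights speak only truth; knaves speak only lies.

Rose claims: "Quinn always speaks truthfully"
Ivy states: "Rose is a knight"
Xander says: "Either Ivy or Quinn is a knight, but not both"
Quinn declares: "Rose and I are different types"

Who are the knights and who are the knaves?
Rose is a knave.
Ivy is a knave.
Xander is a knave.
Quinn is a knave.

Verification:
- Rose (knave) says "Quinn always speaks truthfully" - this is FALSE (a lie) because Quinn is a knave.
- Ivy (knave) says "Rose is a knight" - this is FALSE (a lie) because Rose is a knave.
- Xander (knave) says "Either Ivy or Quinn is a knight, but not both" - this is FALSE (a lie) because Ivy is a knave and Quinn is a knave.
- Quinn (knave) says "Rose and I are different types" - this is FALSE (a lie) because Quinn is a knave and Rose is a knave.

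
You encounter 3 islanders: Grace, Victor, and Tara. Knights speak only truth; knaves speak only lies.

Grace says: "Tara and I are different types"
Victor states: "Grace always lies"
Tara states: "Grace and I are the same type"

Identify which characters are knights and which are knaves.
Grace is a knight.
Victor is a knave.
Tara is a knave.

Verification:
- Grace (knight) says "Tara and I are different types" - this is TRUE because Grace is a knight and Tara is a knave.
- Victor (knave) says "Grace always lies" - this is FALSE (a lie) because Grace is a knight.
- Tara (knave) says "Grace and I are the same type" - this is FALSE (a lie) because Tara is a knave and Grace is a knight.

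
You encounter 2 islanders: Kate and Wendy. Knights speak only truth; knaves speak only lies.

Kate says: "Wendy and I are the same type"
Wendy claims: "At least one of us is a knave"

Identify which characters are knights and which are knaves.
Kate is a knave.
Wendy is a knight.

Verification:
- Kate (knave) says "Wendy and I are the same type" - this is FALSE (a lie) because Kate is a knave and Wendy is a knight.
- Wendy (knight) says "At least one of us is a knave" - this is TRUE because Kate is a knave.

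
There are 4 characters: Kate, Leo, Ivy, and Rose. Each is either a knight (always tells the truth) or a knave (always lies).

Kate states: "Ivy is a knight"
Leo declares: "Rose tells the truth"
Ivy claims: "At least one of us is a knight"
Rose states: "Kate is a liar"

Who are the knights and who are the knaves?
Kate is a knight.
Leo is a knave.
Ivy is a knight.
Rose is a knave.

Verification:
- Kate (knight) says "Ivy is a knight" - this is TRUE because Ivy is a knight.
- Leo (knave) says "Rose tells the truth" - this is FALSE (a lie) because Rose is a knave.
- Ivy (knight) says "At least one of us is a knight" - this is TRUE because Kate and Ivy are knights.
- Rose (knave) says "Kate is a liar" - this is FALSE (a lie) because Kate is a knight.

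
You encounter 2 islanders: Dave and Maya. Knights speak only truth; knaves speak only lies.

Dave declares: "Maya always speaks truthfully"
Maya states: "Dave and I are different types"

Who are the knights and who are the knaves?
Dave is a knave.
Maya is a knave.

Verification:
- Dave (knave) says "Maya always speaks truthfully" - this is FALSE (a lie) because Maya is a knave.
- Maya (knave) says "Dave and I are different types" - this is FALSE (a lie) because Maya is a knave and Dave is a knave.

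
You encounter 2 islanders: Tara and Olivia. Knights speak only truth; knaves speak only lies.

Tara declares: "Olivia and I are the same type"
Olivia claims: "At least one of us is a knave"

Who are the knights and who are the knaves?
Tara is a knave.
Olivia is a knight.

Verification:
- Tara (knave) says "Olivia and I are the same type" - this is FALSE (a lie) because Tara is a knave and Olivia is a knight.
- Olivia (knight) says "At least one of us is a knave" - this is TRUE because Tara is a knave.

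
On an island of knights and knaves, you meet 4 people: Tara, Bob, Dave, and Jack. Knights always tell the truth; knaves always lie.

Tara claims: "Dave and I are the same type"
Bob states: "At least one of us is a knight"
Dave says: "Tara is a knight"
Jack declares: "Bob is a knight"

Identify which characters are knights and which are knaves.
Tara is a knight.
Bob is a knight.
Dave is a knight.
Jack is a knight.

Verification:
- Tara (knight) says "Dave and I are the same type" - this is TRUE because Tara is a knight and Dave is a knight.
- Bob (knight) says "At least one of us is a knight" - this is TRUE because Tara, Bob, Dave, and Jack are knights.
- Dave (knight) says "Tara is a knight" - this is TRUE because Tara is a knight.
- Jack (knight) says "Bob is a knight" - this is TRUE because Bob is a knight.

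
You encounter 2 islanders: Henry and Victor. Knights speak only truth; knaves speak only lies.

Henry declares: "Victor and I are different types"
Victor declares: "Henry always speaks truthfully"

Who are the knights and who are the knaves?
Henry is a knave.
Victor is a knave.

Verification:
- Henry (knave) says "Victor and I are different types" - this is FALSE (a lie) because Henry is a knave and Victor is a knave.
- Victor (knave) says "Henry always speaks truthfully" - this is FALSE (a lie) because Henry is a knave.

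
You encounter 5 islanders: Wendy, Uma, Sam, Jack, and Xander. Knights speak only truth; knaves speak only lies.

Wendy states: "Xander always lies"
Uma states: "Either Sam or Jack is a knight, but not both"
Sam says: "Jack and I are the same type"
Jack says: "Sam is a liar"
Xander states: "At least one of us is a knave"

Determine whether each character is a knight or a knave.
Wendy is a knave.
Uma is a knight.
Sam is a knave.
Jack is a knight.
Xander is a knight.

Verification:
- Wendy (knave) says "Xander always lies" - this is FALSE (a lie) because Xander is a knight.
- Uma (knight) says "Either Sam or Jack is a knight, but not both" - this is TRUE because Sam is a knave and Jack is a knight.
- Sam (knave) says "Jack and I are the same type" - this is FALSE (a lie) because Sam is a knave and Jack is a knight.
- Jack (knight) says "Sam is a liar" - this is TRUE because Sam is a knave.
- Xander (knight) says "At least one of us is a knave" - this is TRUE because Wendy and Sam are knaves.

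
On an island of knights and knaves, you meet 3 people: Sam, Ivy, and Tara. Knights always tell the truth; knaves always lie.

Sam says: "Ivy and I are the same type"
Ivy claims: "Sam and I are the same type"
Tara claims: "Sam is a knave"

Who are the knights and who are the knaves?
Sam is a knight.
Ivy is a knight.
Tara is a knave.

Verification:
- Sam (knight) says "Ivy and I are the same type" - this is TRUE because Sam is a knight and Ivy is a knight.
- Ivy (knight) says "Sam and I are the same type" - this is TRUE because Ivy is a knight and Sam is a knight.
- Tara (knave) says "Sam is a knave" - this is FALSE (a lie) because Sam is a knight.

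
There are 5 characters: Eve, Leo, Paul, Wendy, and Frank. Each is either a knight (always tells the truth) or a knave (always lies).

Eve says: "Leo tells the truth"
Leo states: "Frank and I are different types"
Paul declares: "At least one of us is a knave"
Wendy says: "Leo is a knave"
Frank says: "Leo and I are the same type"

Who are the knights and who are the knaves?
Eve is a knight.
Leo is a knight.
Paul is a knight.
Wendy is a knave.
Frank is a knave.

Verification:
- Eve (knight) says "Leo tells the truth" - this is TRUE because Leo is a knight.
- Leo (knight) says "Frank and I are different types" - this is TRUE because Leo is a knight and Frank is a knave.
- Paul (knight) says "At least one of us is a knave" - this is TRUE because Wendy and Frank are knaves.
- Wendy (knave) says "Leo is a knave" - this is FALSE (a lie) because Leo is a knight.
- Frank (knave) says "Leo and I are the same type" - this is FALSE (a lie) because Frank is a knave and Leo is a knight.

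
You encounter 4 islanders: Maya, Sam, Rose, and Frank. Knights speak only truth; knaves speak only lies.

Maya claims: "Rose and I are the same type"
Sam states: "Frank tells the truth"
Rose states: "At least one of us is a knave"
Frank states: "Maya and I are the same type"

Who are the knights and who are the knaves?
Maya is a knight.
Sam is a knave.
Rose is a knight.
Frank is a knave.

Verification:
- Maya (knight) says "Rose and I are the same type" - this is TRUE because Maya is a knight and Rose is a knight.
- Sam (knave) says "Frank tells the truth" - this is FALSE (a lie) because Frank is a knave.
- Rose (knight) says "At least one of us is a knave" - this is TRUE because Sam and Frank are knaves.
- Frank (knave) says "Maya and I are the same type" - this is FALSE (a lie) because Frank is a knave and Maya is a knight.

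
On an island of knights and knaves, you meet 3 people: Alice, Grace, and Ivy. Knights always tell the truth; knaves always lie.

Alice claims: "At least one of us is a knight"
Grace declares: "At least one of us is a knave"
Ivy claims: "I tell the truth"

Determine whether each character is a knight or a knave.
Alice is a knight.
Grace is a knight.
Ivy is a knave.

Verification:
- Alice (knight) says "At least one of us is a knight" - this is TRUE because Alice and Grace are knights.
- Grace (knight) says "At least one of us is a knave" - this is TRUE because Ivy is a knave.
- Ivy (knave) says "I tell the truth" - this is FALSE (a lie) because Ivy is a knave.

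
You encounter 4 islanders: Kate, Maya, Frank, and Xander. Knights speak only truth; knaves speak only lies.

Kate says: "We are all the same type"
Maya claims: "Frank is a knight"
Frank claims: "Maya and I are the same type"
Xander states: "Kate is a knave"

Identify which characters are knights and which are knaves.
Kate is a knave.
Maya is a knight.
Frank is a knight.
Xander is a knight.

Verification:
- Kate (knave) says "We are all the same type" - this is FALSE (a lie) because Maya, Frank, and Xander are knights and Kate is a knave.
- Maya (knight) says "Frank is a knight" - this is TRUE because Frank is a knight.
- Frank (knight) says "Maya and I are the same type" - this is TRUE because Frank is a knight and Maya is a knight.
- Xander (knight) says "Kate is a knave" - this is TRUE because Kate is a knave.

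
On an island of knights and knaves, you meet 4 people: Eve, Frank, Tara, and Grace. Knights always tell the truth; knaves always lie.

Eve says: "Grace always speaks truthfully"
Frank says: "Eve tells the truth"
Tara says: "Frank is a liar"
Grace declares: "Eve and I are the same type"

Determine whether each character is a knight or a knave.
Eve is a knight.
Frank is a knight.
Tara is a knave.
Grace is a knight.

Verification:
- Eve (knight) says "Grace always speaks truthfully" - this is TRUE because Grace is a knight.
- Frank (knight) says "Eve tells the truth" - this is TRUE because Eve is a knight.
- Tara (knave) says "Frank is a liar" - this is FALSE (a lie) because Frank is a knight.
- Grace (knight) says "Eve and I are the same type" - this is TRUE because Grace is a knight and Eve is a knight.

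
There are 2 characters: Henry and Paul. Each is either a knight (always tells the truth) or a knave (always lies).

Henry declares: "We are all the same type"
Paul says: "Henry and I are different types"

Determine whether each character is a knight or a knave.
Henry is a knave.
Paul is a knight.

Verification:
- Henry (knave) says "We are all the same type" - this is FALSE (a lie) because Paul is a knight and Henry is a knave.
- Paul (knight) says "Henry and I are different types" - this is TRUE because Paul is a knight and Henry is a knave.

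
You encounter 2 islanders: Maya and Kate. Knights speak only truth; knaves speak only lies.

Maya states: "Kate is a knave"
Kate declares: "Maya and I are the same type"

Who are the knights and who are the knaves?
Maya is a knight.
Kate is a knave.

Verification:
- Maya (knight) says "Kate is a knave" - this is TRUE because Kate is a knave.
- Kate (knave) says "Maya and I are the same type" - this is FALSE (a lie) because Kate is a knave and Maya is a knight.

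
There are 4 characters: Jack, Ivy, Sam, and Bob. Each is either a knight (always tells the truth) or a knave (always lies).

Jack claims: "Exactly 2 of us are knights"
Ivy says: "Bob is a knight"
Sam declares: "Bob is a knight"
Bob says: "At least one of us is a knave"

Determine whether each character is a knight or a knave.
Jack is a knave.
Ivy is a knight.
Sam is a knight.
Bob is a knight.

Verification:
- Jack (knave) says "Exactly 2 of us are knights" - this is FALSE (a lie) because there are 3 knights.
- Ivy (knight) says "Bob is a knight" - this is TRUE because Bob is a knight.
- Sam (knight) says "Bob is a knight" - this is TRUE because Bob is a knight.
- Bob (knight) says "At least one of us is a knave" - this is TRUE because Jack is a knave.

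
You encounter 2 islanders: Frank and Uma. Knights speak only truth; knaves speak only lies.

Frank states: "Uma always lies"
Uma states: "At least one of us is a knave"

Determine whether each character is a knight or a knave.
Frank is a knave.
Uma is a knight.

Verification:
- Frank (knave) says "Uma always lies" - this is FALSE (a lie) because Uma is a knight.
- Uma (knight) says "At least one of us is a knave" - this is TRUE because Frank is a knave.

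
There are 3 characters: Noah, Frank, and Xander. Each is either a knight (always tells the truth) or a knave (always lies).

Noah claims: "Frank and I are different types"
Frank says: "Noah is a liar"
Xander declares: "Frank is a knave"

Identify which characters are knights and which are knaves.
Noah is a knight.
Frank is a knave.
Xander is a knight.

Verification:
- Noah (knight) says "Frank and I are different types" - this is TRUE because Noah is a knight and Frank is a knave.
- Frank (knave) says "Noah is a liar" - this is FALSE (a lie) because Noah is a knight.
- Xander (knight) says "Frank is a knave" - this is TRUE because Frank is a knave.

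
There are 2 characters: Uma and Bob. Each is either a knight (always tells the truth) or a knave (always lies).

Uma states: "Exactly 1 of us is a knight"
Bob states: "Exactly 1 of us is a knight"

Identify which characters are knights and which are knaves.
Uma is a knave.
Bob is a knave.

Verification:
- Uma (knave) says "Exactly 1 of us is a knight" - this is FALSE (a lie) because there are 0 knights.
- Bob (knave) says "Exactly 1 of us is a knight" - this is FALSE (a lie) because there are 0 knights.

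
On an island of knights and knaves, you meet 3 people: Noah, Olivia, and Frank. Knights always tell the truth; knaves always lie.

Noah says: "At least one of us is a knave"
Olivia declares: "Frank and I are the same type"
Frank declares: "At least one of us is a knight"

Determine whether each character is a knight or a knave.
Noah is a knight.
Olivia is a knave.
Frank is a knight.

Verification:
- Noah (knight) says "At least one of us is a knave" - this is TRUE because Olivia is a knave.
- Olivia (knave) says "Frank and I are the same type" - this is FALSE (a lie) because Olivia is a knave and Frank is a knight.
- Frank (knight) says "At least one of us is a knight" - this is TRUE because Noah and Frank are knights.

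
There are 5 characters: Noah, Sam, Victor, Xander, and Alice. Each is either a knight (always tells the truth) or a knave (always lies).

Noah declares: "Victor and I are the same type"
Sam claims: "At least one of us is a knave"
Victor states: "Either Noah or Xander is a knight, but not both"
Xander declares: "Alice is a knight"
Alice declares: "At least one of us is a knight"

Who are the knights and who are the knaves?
Noah is a knave.
Sam is a knight.
Victor is a knight.
Xander is a knight.
Alice is a knight.

Verification:
- Noah (knave) says "Victor and I are the same type" - this is FALSE (a lie) because Noah is a knave and Victor is a knight.
- Sam (knight) says "At least one of us is a knave" - this is TRUE because Noah is a knave.
- Victor (knight) says "Either Noah or Xander is a knight, but not both" - this is TRUE because Noah is a knave and Xander is a knight.
- Xander (knight) says "Alice is a knight" - this is TRUE because Alice is a knight.
- Alice (knight) says "At least one of us is a knight" - this is TRUE because Sam, Victor, Xander, and Alice are knights.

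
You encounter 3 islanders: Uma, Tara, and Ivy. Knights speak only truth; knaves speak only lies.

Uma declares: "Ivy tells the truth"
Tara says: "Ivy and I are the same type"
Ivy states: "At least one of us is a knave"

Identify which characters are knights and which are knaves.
Uma is a knight.
Tara is a knave.
Ivy is a knight.

Verification:
- Uma (knight) says "Ivy tells the truth" - this is TRUE because Ivy is a knight.
- Tara (knave) says "Ivy and I are the same type" - this is FALSE (a lie) because Tara is a knave and Ivy is a knight.
- Ivy (knight) says "At least one of us is a knave" - this is TRUE because Tara is a knave.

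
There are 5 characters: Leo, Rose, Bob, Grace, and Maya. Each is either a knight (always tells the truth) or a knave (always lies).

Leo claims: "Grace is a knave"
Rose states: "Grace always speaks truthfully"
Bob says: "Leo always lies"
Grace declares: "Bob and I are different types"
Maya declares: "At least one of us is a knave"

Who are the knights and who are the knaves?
Leo is a knight.
Rose is a knave.
Bob is a knave.
Grace is a knave.
Maya is a knight.

Verification:
- Leo (knight) says "Grace is a knave" - this is TRUE because Grace is a knave.
- Rose (knave) says "Grace always speaks truthfully" - this is FALSE (a lie) because Grace is a knave.
- Bob (knave) says "Leo always lies" - this is FALSE (a lie) because Leo is a knight.
- Grace (knave) says "Bob and I are different types" - this is FALSE (a lie) because Grace is a knave and Bob is a knave.
- Maya (knight) says "At least one of us is a knave" - this is TRUE because Rose, Bob, and Grace are knaves.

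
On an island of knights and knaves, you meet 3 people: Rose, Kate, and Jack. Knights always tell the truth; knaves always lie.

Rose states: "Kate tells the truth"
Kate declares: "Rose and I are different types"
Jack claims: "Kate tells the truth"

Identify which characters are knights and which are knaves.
Rose is a knave.
Kate is a knave.
Jack is a knave.

Verification:
- Rose (knave) says "Kate tells the truth" - this is FALSE (a lie) because Kate is a knave.
- Kate (knave) says "Rose and I are different types" - this is FALSE (a lie) because Kate is a knave and Rose is a knave.
- Jack (knave) says "Kate tells the truth" - this is FALSE (a lie) because Kate is a knave.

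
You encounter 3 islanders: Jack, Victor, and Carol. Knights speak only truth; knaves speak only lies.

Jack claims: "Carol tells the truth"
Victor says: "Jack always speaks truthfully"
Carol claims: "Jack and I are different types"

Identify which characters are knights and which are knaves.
Jack is a knave.
Victor is a knave.
Carol is a knave.

Verification:
- Jack (knave) says "Carol tells the truth" - this is FALSE (a lie) because Carol is a knave.
- Victor (knave) says "Jack always speaks truthfully" - this is FALSE (a lie) because Jack is a knave.
- Carol (knave) says "Jack and I are different types" - this is FALSE (a lie) because Carol is a knave and Jack is a knave.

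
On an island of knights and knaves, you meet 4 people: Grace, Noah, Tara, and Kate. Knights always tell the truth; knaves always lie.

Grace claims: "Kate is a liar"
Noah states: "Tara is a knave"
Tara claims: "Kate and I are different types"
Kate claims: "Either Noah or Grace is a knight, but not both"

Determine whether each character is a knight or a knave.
Grace is a knight.
Noah is a knight.
Tara is a knave.
Kate is a knave.

Verification:
- Grace (knight) says "Kate is a liar" - this is TRUE because Kate is a knave.
- Noah (knight) says "Tara is a knave" - this is TRUE because Tara is a knave.
- Tara (knave) says "Kate and I are different types" - this is FALSE (a lie) because Tara is a knave and Kate is a knave.
- Kate (knave) says "Either Noah or Grace is a knight, but not both" - this is FALSE (a lie) because Noah is a knight and Grace is a knight.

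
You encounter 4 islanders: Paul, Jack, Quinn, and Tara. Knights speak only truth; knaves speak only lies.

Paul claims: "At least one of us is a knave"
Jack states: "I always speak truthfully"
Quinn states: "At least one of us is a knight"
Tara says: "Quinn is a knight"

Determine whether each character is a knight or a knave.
Paul is a knight.
Jack is a knave.
Quinn is a knight.
Tara is a knight.

Verification:
- Paul (knight) says "At least one of us is a knave" - this is TRUE because Jack is a knave.
- Jack (knave) says "I always speak truthfully" - this is FALSE (a lie) because Jack is a knave.
- Quinn (knight) says "At least one of us is a knight" - this is TRUE because Paul, Quinn, and Tara are knights.
- Tara (knight) says "Quinn is a knight" - this is TRUE because Quinn is a knight.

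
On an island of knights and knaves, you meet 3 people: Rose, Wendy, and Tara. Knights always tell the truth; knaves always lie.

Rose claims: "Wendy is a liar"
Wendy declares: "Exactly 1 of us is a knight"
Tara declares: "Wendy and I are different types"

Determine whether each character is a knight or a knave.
Rose is a knight.
Wendy is a knave.
Tara is a knight.

Verification:
- Rose (knight) says "Wendy is a liar" - this is TRUE because Wendy is a knave.
- Wendy (knave) says "Exactly 1 of us is a knight" - this is FALSE (a lie) because there are 2 knights.
- Tara (knight) says "Wendy and I are different types" - this is TRUE because Tara is a knight and Wendy is a knave.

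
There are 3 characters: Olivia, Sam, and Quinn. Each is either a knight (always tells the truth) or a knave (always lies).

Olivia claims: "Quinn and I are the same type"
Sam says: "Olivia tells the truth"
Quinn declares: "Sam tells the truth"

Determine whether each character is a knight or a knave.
Olivia is a knight.
Sam is a knight.
Quinn is a knight.

Verification:
- Olivia (knight) says "Quinn and I are the same type" - this is TRUE because Olivia is a knight and Quinn is a knight.
- Sam (knight) says "Olivia tells the truth" - this is TRUE because Olivia is a knight.
- Quinn (knight) says "Sam tells the truth" - this is TRUE because Sam is a knight.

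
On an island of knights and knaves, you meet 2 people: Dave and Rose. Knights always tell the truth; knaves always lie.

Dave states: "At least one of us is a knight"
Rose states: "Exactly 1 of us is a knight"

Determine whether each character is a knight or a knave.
Dave is a knave.
Rose is a knave.

Verification:
- Dave (knave) says "At least one of us is a knight" - this is FALSE (a lie) because no one is a knight.
- Rose (knave) says "Exactly 1 of us is a knight" - this is FALSE (a lie) because there are 0 knights.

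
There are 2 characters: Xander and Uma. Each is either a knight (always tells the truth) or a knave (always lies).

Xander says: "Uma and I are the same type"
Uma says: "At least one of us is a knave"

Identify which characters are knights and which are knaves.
Xander is a knave.
Uma is a knight.

Verification:
- Xander (knave) says "Uma and I are the same type" - this is FALSE (a lie) because Xander is a knave and Uma is a knight.
- Uma (knight) says "At least one of us is a knave" - this is TRUE because Xander is a knave.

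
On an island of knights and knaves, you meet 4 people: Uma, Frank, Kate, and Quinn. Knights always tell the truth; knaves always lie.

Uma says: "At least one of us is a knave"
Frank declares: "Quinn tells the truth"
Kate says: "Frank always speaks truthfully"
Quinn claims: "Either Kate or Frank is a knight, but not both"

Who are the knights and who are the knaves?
Uma is a knight.
Frank is a knave.
Kate is a knave.
Quinn is a knave.

Verification:
- Uma (knight) says "At least one of us is a knave" - this is TRUE because Frank, Kate, and Quinn are knaves.
- Frank (knave) says "Quinn tells the truth" - this is FALSE (a lie) because Quinn is a knave.
- Kate (knave) says "Frank always speaks truthfully" - this is FALSE (a lie) because Frank is a knave.
- Quinn (knave) says "Either Kate or Frank is a knight, but not both" - this is FALSE (a lie) because Kate is a knave and Frank is a knave.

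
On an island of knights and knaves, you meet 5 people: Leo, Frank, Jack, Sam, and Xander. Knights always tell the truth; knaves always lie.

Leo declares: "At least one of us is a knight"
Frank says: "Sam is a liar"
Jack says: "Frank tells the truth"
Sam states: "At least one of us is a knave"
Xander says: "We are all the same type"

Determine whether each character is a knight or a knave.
Leo is a knight.
Frank is a knave.
Jack is a knave.
Sam is a knight.
Xander is a knave.

Verification:
- Leo (knight) says "At least one of us is a knight" - this is TRUE because Leo and Sam are knights.
- Frank (knave) says "Sam is a liar" - this is FALSE (a lie) because Sam is a knight.
- Jack (knave) says "Frank tells the truth" - this is FALSE (a lie) because Frank is a knave.
- Sam (knight) says "At least one of us is a knave" - this is TRUE because Frank, Jack, and Xander are knaves.
- Xander (knave) says "We are all the same type" - this is FALSE (a lie) because Leo and Sam are knights and Frank, Jack, and Xander are knaves.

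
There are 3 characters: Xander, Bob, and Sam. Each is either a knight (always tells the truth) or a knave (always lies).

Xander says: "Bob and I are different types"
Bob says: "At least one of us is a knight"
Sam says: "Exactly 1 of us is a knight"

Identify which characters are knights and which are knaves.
Xander is a knave.
Bob is a knave.
Sam is a knave.

Verification:
- Xander (knave) says "Bob and I are different types" - this is FALSE (a lie) because Xander is a knave and Bob is a knave.
- Bob (knave) says "At least one of us is a knight" - this is FALSE (a lie) because no one is a knight.
- Sam (knave) says "Exactly 1 of us is a knight" - this is FALSE (a lie) because there are 0 knights.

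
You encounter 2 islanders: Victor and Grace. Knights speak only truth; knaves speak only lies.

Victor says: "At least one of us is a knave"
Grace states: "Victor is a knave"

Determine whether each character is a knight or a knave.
Victor is a knight.
Grace is a knave.

Verification:
- Victor (knight) says "At least one of us is a knave" - this is TRUE because Grace is a knave.
- Grace (knave) says "Victor is a knave" - this is FALSE (a lie) because Victor is a knight.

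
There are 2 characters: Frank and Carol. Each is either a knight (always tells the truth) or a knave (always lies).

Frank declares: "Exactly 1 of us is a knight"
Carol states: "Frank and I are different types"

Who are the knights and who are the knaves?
Frank is a knave.
Carol is a knave.

Verification:
- Frank (knave) says "Exactly 1 of us is a knight" - this is FALSE (a lie) because there are 0 knights.
- Carol (knave) says "Frank and I are different types" - this is FALSE (a lie) because Carol is a knave and Frank is a knave.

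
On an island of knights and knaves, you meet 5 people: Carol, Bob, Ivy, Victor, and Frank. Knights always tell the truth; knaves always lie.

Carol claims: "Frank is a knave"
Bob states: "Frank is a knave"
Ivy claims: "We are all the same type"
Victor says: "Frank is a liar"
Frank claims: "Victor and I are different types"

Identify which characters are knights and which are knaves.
Carol is a knave.
Bob is a knave.
Ivy is a knave.
Victor is a knave.
Frank is a knight.

Verification:
- Carol (knave) says "Frank is a knave" - this is FALSE (a lie) because Frank is a knight.
- Bob (knave) says "Frank is a knave" - this is FALSE (a lie) because Frank is a knight.
- Ivy (knave) says "We are all the same type" - this is FALSE (a lie) because Frank is a knight and Carol, Bob, Ivy, and Victor are knaves.
- Victor (knave) says "Frank is a liar" - this is FALSE (a lie) because Frank is a knight.
- Frank (knight) says "Victor and I are different types" - this is TRUE because Frank is a knight and Victor is a knave.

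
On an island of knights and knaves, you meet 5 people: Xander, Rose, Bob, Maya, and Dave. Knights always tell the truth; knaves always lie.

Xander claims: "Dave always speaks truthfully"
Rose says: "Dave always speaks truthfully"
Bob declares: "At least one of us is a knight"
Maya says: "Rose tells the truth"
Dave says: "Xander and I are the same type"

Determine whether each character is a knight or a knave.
Xander is a knight.
Rose is a knight.
Bob is a knight.
Maya is a knight.
Dave is a knight.

Verification:
- Xander (knight) says "Dave always speaks truthfully" - this is TRUE because Dave is a knight.
- Rose (knight) says "Dave always speaks truthfully" - this is TRUE because Dave is a knight.
- Bob (knight) says "At least one of us is a knight" - this is TRUE because Xander, Rose, Bob, Maya, and Dave are knights.
- Maya (knight) says "Rose tells the truth" - this is TRUE because Rose is a knight.
- Dave (knight) says "Xander and I are the same type" - this is TRUE because Dave is a knight and Xander is a knight.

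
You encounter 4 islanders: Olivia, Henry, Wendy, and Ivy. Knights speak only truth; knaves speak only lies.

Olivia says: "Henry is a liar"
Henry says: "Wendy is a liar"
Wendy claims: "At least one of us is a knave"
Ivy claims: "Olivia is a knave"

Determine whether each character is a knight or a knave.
Olivia is a knight.
Henry is a knave.
Wendy is a knight.
Ivy is a knave.

Verification:
- Olivia (knight) says "Henry is a liar" - this is TRUE because Henry is a knave.
- Henry (knave) says "Wendy is a liar" - this is FALSE (a lie) because Wendy is a knight.
- Wendy (knight) says "At least one of us is a knave" - this is TRUE because Henry and Ivy are knaves.
- Ivy (knave) says "Olivia is a knave" - this is FALSE (a lie) because Olivia is a knight.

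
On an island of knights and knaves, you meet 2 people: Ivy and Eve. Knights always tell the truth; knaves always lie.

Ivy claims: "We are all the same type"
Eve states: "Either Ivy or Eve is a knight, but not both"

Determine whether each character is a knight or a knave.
Ivy is a knave.
Eve is a knight.

Verification:
- Ivy (knave) says "We are all the same type" - this is FALSE (a lie) because Eve is a knight and Ivy is a knave.
- Eve (knight) says "Either Ivy or Eve is a knight, but not both" - this is TRUE because Ivy is a knave and Eve is a knight.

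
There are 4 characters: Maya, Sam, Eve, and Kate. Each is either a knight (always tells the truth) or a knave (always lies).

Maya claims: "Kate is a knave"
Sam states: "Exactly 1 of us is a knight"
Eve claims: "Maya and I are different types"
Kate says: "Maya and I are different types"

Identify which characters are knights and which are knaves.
Maya is a knave.
Sam is a knave.
Eve is a knight.
Kate is a knight.

Verification:
- Maya (knave) says "Kate is a knave" - this is FALSE (a lie) because Kate is a knight.
- Sam (knave) says "Exactly 1 of us is a knight" - this is FALSE (a lie) because there are 2 knights.
- Eve (knight) says "Maya and I are different types" - this is TRUE because Eve is a knight and Maya is a knave.
- Kate (knight) says "Maya and I are different types" - this is TRUE because Kate is a knight and Maya is a knave.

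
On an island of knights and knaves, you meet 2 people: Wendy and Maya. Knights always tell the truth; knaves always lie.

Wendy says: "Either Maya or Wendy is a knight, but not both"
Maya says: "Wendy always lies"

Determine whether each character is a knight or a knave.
Wendy is a knight.
Maya is a knave.

Verification:
- Wendy (knight) says "Either Maya or Wendy is a knight, but not both" - this is TRUE because Maya is a knave and Wendy is a knight.
- Maya (knave) says "Wendy always lies" - this is FALSE (a lie) because Wendy is a knight.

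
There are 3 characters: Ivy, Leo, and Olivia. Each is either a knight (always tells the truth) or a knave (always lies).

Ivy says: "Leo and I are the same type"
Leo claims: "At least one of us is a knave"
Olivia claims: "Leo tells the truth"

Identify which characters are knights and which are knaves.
Ivy is a knave.
Leo is a knight.
Olivia is a knight.

Verification:
- Ivy (knave) says "Leo and I are the same type" - this is FALSE (a lie) because Ivy is a knave and Leo is a knight.
- Leo (knight) says "At least one of us is a knave" - this is TRUE because Ivy is a knave.
- Olivia (knight) says "Leo tells the truth" - this is TRUE because Leo is a knight.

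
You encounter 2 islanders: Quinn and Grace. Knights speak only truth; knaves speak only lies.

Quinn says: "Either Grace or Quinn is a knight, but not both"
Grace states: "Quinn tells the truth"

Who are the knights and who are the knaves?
Quinn is a knave.
Grace is a knave.

Verification:
- Quinn (knave) says "Either Grace or Quinn is a knight, but not both" - this is FALSE (a lie) because Grace is a knave and Quinn is a knave.
- Grace (knave) says "Quinn tells the truth" - this is FALSE (a lie) because Quinn is a knave.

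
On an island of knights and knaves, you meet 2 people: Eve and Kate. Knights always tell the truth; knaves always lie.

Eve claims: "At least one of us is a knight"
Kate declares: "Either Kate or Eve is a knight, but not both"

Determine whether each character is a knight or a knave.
Eve is a knave.
Kate is a knave.

Verification:
- Eve (knave) says "At least one of us is a knight" - this is FALSE (a lie) because no one is a knight.
- Kate (knave) says "Either Kate or Eve is a knight, but not both" - this is FALSE (a lie) because Kate is a knave and Eve is a knave.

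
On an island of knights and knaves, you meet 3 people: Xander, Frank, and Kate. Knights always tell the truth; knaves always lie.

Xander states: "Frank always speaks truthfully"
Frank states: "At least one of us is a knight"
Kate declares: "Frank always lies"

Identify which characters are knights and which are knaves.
Xander is a knight.
Frank is a knight.
Kate is a knave.

Verification:
- Xander (knight) says "Frank always speaks truthfully" - this is TRUE because Frank is a knight.
- Frank (knight) says "At least one of us is a knight" - this is TRUE because Xander and Frank are knights.
- Kate (knave) says "Frank always lies" - this is FALSE (a lie) because Frank is a knight.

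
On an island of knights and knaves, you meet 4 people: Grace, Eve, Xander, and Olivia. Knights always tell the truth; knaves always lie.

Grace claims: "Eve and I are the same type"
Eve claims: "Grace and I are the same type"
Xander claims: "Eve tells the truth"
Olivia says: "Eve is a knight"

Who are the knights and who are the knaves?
Grace is a knight.
Eve is a knight.
Xander is a knight.
Olivia is a knight.

Verification:
- Grace (knight) says "Eve and I are the same type" - this is TRUE because Grace is a knight and Eve is a knight.
- Eve (knight) says "Grace and I are the same type" - this is TRUE because Eve is a knight and Grace is a knight.
- Xander (knight) says "Eve tells the truth" - this is TRUE because Eve is a knight.
- Olivia (knight) says "Eve is a knight" - this is TRUE because Eve is a knight.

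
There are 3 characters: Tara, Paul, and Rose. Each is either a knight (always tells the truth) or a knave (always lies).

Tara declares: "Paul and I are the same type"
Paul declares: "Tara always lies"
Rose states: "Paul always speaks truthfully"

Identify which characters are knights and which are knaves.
Tara is a knave.
Paul is a knight.
Rose is a knight.

Verification:
- Tara (knave) says "Paul and I are the same type" - this is FALSE (a lie) because Tara is a knave and Paul is a knight.
- Paul (knight) says "Tara always lies" - this is TRUE because Tara is a knave.
- Rose (knight) says "Paul always speaks truthfully" - this is TRUE because Paul is a knight.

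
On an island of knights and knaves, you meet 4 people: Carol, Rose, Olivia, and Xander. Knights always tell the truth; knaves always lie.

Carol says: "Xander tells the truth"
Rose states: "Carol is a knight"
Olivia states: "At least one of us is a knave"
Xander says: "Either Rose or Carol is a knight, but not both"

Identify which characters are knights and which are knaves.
Carol is a knave.
Rose is a knave.
Olivia is a knight.
Xander is a knave.

Verification:
- Carol (knave) says "Xander tells the truth" - this is FALSE (a lie) because Xander is a knave.
- Rose (knave) says "Carol is a knight" - this is FALSE (a lie) because Carol is a knave.
- Olivia (knight) says "At least one of us is a knave" - this is TRUE because Carol, Rose, and Xander are knaves.
- Xander (knave) says "Either Rose or Carol is a knight, but not both" - this is FALSE (a lie) because Rose is a knave and Carol is a knave.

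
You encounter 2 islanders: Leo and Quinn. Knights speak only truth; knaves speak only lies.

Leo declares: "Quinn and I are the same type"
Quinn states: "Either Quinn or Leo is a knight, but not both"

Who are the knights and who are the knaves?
Leo is a knave.
Quinn is a knight.

Verification:
- Leo (knave) says "Quinn and I are the same type" - this is FALSE (a lie) because Leo is a knave and Quinn is a knight.
- Quinn (knight) says "Either Quinn or Leo is a knight, but not both" - this is TRUE because Quinn is a knight and Leo is a knave.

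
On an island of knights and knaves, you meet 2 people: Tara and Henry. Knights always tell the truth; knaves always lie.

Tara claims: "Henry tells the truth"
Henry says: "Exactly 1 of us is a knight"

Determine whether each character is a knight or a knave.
Tara is a knave.
Henry is a knave.

Verification:
- Tara (knave) says "Henry tells the truth" - this is FALSE (a lie) because Henry is a knave.
- Henry (knave) says "Exactly 1 of us is a knight" - this is FALSE (a lie) because there are 0 knights.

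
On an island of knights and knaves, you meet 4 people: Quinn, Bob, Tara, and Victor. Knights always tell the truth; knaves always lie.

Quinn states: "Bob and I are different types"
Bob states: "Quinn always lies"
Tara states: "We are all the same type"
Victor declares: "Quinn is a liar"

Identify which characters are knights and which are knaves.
Quinn is a knight.
Bob is a knave.
Tara is a knave.
Victor is a knave.

Verification:
- Quinn (knight) says "Bob and I are different types" - this is TRUE because Quinn is a knight and Bob is a knave.
- Bob (knave) says "Quinn always lies" - this is FALSE (a lie) because Quinn is a knight.
- Tara (knave) says "We are all the same type" - this is FALSE (a lie) because Quinn is a knight and Bob, Tara, and Victor are knaves.
- Victor (knave) says "Quinn is a liar" - this is FALSE (a lie) because Quinn is a knight.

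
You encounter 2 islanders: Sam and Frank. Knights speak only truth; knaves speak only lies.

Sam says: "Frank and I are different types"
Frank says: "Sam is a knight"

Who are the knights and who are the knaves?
Sam is a knave.
Frank is a knave.

Verification:
- Sam (knave) says "Frank and I are different types" - this is FALSE (a lie) because Sam is a knave and Frank is a knave.
- Frank (knave) says "Sam is a knight" - this is FALSE (a lie) because Sam is a knave.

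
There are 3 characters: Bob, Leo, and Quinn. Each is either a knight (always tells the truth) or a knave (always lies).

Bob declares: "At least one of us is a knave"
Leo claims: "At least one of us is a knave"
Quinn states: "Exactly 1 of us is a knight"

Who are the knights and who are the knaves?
Bob is a knight.
Leo is a knight.
Quinn is a knave.

Verification:
- Bob (knight) says "At least one of us is a knave" - this is TRUE because Quinn is a knave.
- Leo (knight) says "At least one of us is a knave" - this is TRUE because Quinn is a knave.
- Quinn (knave) says "Exactly 1 of us is a knight" - this is FALSE (a lie) because there are 2 knights.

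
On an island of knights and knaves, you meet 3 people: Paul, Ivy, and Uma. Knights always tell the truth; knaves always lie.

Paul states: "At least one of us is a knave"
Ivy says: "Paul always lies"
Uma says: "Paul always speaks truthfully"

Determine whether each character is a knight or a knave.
Paul is a knight.
Ivy is a knave.
Uma is a knight.

Verification:
- Paul (knight) says "At least one of us is a knave" - this is TRUE because Ivy is a knave.
- Ivy (knave) says "Paul always lies" - this is FALSE (a lie) because Paul is a knight.
- Uma (knight) says "Paul always speaks truthfully" - this is TRUE because Paul is a knight.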